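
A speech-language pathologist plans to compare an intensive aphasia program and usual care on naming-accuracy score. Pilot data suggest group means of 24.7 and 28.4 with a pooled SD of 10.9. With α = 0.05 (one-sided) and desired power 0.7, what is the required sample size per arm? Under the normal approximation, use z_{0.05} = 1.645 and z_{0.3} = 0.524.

Cohen's d = |M₁ − M₂| / SD_pooled = |24.7 − 28.4| / 10.9 = 3.7 / 10.9 = 0.339.
For two independent groups with equal n: n = 2·((z_{α} + z_β) / d)².
z_{α} + z_β = 1.645 + 0.524 = 2.169.
n = 2 × (2.169 / 0.339)² = 2 × 6.398² = 2 × 40.94 = 81.9.
Round up to the next whole participant.

n = 82 per group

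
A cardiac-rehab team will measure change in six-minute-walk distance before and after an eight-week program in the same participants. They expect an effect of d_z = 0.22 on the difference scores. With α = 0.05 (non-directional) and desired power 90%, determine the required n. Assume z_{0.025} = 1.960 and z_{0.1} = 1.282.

For a paired (one-sample on differences) test: n = ((z_{α/2} + z_β) / d)².
z_{α/2} + z_β = 1.960 + 1.282 = 3.242.
n = (3.242 / 0.22)² = 14.736² = 217.16.
Round up.

n = 218 pairs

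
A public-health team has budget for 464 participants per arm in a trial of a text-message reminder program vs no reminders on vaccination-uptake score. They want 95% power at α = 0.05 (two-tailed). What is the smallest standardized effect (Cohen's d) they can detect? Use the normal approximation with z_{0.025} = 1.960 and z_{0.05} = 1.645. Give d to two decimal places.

d_min ≈ 0.24

For two independent groups of n = 464 each: d_min = (z_{α/2} + z_β)·√(2/n).
z-sum = 1.960 + 1.645 = 3.605.
d_min = 3.605 × √(2/464) = 3.605 × 0.0657 = 0.237.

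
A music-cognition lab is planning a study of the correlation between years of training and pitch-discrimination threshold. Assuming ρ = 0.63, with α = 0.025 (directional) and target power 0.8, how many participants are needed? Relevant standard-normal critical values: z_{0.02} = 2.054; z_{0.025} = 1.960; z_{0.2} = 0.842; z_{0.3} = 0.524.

Fisher's z: C = ½·ln((1+r)/(1−r)) = ½·ln(4.4054) = 0.7414.
n = ((z_{α} + z_β)/C)² + 3.
(1.960 + 0.842) / 0.7414 = 2.802 / 0.7414 = 3.779.
n = 3.779² + 3 = 14.28 + 3 = 17.3.
Round up.

n = 18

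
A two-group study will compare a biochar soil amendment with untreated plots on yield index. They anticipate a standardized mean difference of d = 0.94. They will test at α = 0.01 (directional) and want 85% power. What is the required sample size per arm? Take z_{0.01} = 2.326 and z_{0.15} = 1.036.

For two independent groups with equal n: n = 2·((z_{α} + z_β) / d)².
z_{α} + z_β = 2.326 + 1.036 = 3.362.
n = 2 × (3.362 / 0.94)² = 2 × 3.577² = 2 × 12.79 = 25.6.
Round up to the next whole participant.

n = 26 per group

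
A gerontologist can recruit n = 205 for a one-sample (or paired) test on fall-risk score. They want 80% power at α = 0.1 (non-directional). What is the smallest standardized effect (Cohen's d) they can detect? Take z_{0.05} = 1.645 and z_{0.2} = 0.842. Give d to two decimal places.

For a single sample (or paired design) of n = 205: d_min = (z_{α/2} + z_β)/√n.
z-sum = 1.645 + 0.842 = 2.487.
d_min = 2.487 / √205 = 2.487 / 14.318 = 0.174.

d_min ≈ 0.17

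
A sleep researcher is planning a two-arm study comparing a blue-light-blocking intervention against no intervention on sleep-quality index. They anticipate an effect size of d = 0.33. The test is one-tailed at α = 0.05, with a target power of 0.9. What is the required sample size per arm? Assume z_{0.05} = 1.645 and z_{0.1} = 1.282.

n = 158 per group

For two independent groups with equal n: n = 2·((z_{α} + z_β) / d)².
z_{α} + z_β = 1.645 + 1.282 = 2.927.
n = 2 × (2.927 / 0.33)² = 2 × 8.870² = 2 × 78.67 = 157.3.
Round up to the next whole participant.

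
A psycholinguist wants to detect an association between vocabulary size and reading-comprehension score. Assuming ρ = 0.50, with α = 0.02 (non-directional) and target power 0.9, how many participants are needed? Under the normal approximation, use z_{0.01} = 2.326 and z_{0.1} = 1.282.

Fisher's z: C = ½·ln((1+r)/(1−r)) = ½·ln(3.0000) = 0.5493.
n = ((z_{α/2} + z_β)/C)² + 3.
(2.326 + 1.282) / 0.5493 = 3.608 / 0.5493 = 6.568.
n = 6.568² + 3 = 43.14 + 3 = 46.1.
Round up.

n = 47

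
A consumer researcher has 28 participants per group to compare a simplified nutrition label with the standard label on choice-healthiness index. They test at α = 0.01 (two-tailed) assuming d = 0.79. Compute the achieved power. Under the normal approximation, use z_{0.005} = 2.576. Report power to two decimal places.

power ≈ 0.65

For two equal groups, power = Φ(d·√(n/2) − z_{α/2}).
d·√(n/2) = 0.79 × √(28/2) = 0.79 × 3.742 = 2.956.
z_β = 2.956 − 2.576 = 0.380.
Power = Φ(0.380) = 0.648.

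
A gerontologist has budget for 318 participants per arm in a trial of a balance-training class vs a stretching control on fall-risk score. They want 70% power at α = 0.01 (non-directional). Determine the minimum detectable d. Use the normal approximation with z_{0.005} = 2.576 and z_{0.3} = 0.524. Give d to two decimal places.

For two independent groups of n = 318 each: d_min = (z_{α/2} + z_β)·√(2/n).
z-sum = 2.576 + 0.524 = 3.100.
d_min = 3.100 × √(2/318) = 3.100 × 0.0793 = 0.246.

d_min ≈ 0.25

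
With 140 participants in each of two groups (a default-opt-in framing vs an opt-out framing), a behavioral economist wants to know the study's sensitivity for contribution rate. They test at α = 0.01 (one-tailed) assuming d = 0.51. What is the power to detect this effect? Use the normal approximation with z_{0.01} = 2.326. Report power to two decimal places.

For two equal groups, power = Φ(d·√(n/2) − z_{α}).
d·√(n/2) = 0.51 × √(140/2) = 0.51 × 8.367 = 4.267.
z_β = 4.267 − 2.326 = 1.941.
Power = Φ(1.941) = 0.974.

power ≈ 0.97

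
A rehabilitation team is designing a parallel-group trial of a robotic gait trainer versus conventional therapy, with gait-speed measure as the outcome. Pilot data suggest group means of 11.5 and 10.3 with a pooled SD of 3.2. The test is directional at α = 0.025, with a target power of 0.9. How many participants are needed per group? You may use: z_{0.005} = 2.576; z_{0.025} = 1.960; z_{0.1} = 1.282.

Cohen's d = |M₁ − M₂| / SD_pooled = |11.5 − 10.3| / 3.2 = 1.2 / 3.2 = 0.375.
For two independent groups with equal n: n = 2·((z_{α} + z_β) / d)².
z_{α} + z_β = 1.960 + 1.282 = 3.242.
n = 2 × (3.242 / 0.375)² = 2 × 8.645² = 2 × 74.74 = 149.5.
Round up to the next whole participant.

n = 150 per group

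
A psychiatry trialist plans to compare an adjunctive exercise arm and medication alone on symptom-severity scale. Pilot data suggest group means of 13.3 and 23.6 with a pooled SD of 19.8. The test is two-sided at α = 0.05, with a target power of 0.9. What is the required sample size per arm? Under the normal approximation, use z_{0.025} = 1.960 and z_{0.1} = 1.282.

Cohen's d = |M₁ − M₂| / SD_pooled = |13.3 − 23.6| / 19.8 = 10.3 / 19.8 = 0.520.
For two independent groups with equal n: n = 2·((z_{α/2} + z_β) / d)².
z_{α/2} + z_β = 1.960 + 1.282 = 3.242.
n = 2 × (3.242 / 0.520)² = 2 × 6.235² = 2 × 38.87 = 77.7.
Round up to the next whole participant.

n = 78 per group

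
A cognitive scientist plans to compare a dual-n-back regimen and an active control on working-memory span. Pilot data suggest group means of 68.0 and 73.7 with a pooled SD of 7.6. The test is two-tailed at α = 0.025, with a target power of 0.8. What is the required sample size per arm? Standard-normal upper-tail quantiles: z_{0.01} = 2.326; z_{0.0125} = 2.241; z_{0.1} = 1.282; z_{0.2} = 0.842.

n = 34 per group

Cohen's d = |M₁ − M₂| / SD_pooled = |68.0 − 73.7| / 7.6 = 5.7 / 7.6 = 0.750.
For two independent groups with equal n: n = 2·((z_{α/2} + z_β) / d)².
z_{α/2} + z_β = 2.241 + 0.842 = 3.083.
n = 2 × (3.083 / 0.750)² = 2 × 4.111² = 2 × 16.90 = 33.8.
Round up to the next whole participant.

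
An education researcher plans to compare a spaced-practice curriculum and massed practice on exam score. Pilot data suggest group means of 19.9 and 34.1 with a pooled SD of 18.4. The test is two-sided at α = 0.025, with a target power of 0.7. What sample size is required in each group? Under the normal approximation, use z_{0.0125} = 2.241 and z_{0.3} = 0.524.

Cohen's d = |M₁ − M₂| / SD_pooled = |19.9 − 34.1| / 18.4 = 14.2 / 18.4 = 0.772.
For two independent groups with equal n: n = 2·((z_{α/2} + z_β) / d)².
z_{α/2} + z_β = 2.241 + 0.524 = 2.765.
n = 2 × (2.765 / 0.772)² = 2 × 3.582² = 2 × 12.83 = 25.7.
Round up to the next whole participant.

n = 26 per group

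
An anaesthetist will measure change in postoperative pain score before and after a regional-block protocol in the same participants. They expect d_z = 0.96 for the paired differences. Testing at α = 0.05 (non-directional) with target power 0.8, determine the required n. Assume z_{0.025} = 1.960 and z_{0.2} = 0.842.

n = 9 pairs

For a paired (one-sample on differences) test: n = ((z_{α/2} + z_β) / d)².
z_{α/2} + z_β = 1.960 + 0.842 = 2.802.
n = (2.802 / 0.96)² = 2.919² = 8.52.
Round up.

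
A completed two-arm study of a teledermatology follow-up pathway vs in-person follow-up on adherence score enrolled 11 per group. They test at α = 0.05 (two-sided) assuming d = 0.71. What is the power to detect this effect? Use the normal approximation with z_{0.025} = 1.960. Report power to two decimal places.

power ≈ 0.38

For two equal groups, power = Φ(d·√(n/2) − z_{α/2}).
d·√(n/2) = 0.71 × √(11/2) = 0.71 × 2.345 = 1.665.
z_β = 1.665 − 1.960 = -0.295.
Power = Φ(-0.295) = 0.384.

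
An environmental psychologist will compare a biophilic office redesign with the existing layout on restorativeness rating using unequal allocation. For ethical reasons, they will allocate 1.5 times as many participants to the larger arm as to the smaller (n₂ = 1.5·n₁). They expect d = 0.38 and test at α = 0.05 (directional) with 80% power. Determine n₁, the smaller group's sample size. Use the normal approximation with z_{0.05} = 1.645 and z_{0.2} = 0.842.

n₁ = 72

With allocation ratio k = n₂/n₁ = 1.5, Var(x̄₁−x̄₂) = σ²(1/n₁ + 1/(k·n₁)) = σ²·(k+1)/(k·n₁).
So n₁ = (1 + 1/k)·((z_{α} + z_β)/d)² = 1.667 × (2.487/0.38)².
n₁ = 1.667 × 42.83 = 71.4.
Round up: n₁ = 72, giving n₂ = 1.5 × 72 = 108.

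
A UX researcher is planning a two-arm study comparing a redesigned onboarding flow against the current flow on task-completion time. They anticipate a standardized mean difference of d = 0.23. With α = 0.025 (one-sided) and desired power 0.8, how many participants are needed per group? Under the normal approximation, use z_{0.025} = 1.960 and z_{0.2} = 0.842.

For two independent groups with equal n: n = 2·((z_{α} + z_β) / d)².
z_{α} + z_β = 1.960 + 0.842 = 2.802.
n = 2 × (2.802 / 0.23)² = 2 × 12.183² = 2 × 148.42 = 296.8.
Round up to the next whole participant.

n = 297 per group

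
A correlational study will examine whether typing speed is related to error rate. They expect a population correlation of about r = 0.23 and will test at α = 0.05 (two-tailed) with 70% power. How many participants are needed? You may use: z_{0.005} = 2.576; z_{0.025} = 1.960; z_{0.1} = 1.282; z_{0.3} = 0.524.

n = 116

Fisher's z: C = ½·ln((1+r)/(1−r)) = ½·ln(1.5974) = 0.2342.
n = ((z_{α/2} + z_β)/C)² + 3.
(1.960 + 0.524) / 0.2342 = 2.484 / 0.2342 = 10.606.
n = 10.606² + 3 = 112.49 + 3 = 115.5.
Round up.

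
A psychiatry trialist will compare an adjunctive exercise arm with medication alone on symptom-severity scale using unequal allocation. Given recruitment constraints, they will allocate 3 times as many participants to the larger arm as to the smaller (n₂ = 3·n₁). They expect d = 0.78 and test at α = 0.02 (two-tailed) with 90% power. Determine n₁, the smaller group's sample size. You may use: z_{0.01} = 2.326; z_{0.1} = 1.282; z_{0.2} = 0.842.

n₁ = 29

With allocation ratio k = n₂/n₁ = 3, Var(x̄₁−x̄₂) = σ²(1/n₁ + 1/(k·n₁)) = σ²·(k+1)/(k·n₁).
So n₁ = (1 + 1/k)·((z_{α/2} + z_β)/d)² = 1.333 × (3.608/0.78)².
n₁ = 1.333 × 21.40 = 28.5.
Round up: n₁ = 29, giving n₂ = 3 × 29 = 87.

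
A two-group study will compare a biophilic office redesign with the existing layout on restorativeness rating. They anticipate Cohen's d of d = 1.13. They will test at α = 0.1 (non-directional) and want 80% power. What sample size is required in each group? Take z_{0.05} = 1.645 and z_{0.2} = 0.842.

n = 10 per group

For two independent groups with equal n: n = 2·((z_{α/2} + z_β) / d)².
z_{α/2} + z_β = 1.645 + 0.842 = 2.487.
n = 2 × (2.487 / 1.13)² = 2 × 2.201² = 2 × 4.84 = 9.7.
Round up to the next whole participant.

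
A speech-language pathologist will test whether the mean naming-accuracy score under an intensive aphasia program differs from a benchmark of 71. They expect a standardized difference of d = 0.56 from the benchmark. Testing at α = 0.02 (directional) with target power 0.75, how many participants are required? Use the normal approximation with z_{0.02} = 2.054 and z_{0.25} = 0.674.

n = 24

For a one-sample test: n = ((z_{α} + z_β) / d)².
z_{α} + z_β = 2.054 + 0.674 = 2.728.
n = (2.728 / 0.56)² = 4.871² = 23.73.
Round up.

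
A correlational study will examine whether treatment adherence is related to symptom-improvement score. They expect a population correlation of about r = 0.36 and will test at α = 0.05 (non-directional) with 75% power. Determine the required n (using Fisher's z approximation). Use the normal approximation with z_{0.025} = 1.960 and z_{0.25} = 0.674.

n = 52

Fisher's z: C = ½·ln((1+r)/(1−r)) = ½·ln(2.1250) = 0.3769.
n = ((z_{α/2} + z_β)/C)² + 3.
(1.960 + 0.674) / 0.3769 = 2.634 / 0.3769 = 6.989.
n = 6.989² + 3 = 48.84 + 3 = 51.8.
Round up.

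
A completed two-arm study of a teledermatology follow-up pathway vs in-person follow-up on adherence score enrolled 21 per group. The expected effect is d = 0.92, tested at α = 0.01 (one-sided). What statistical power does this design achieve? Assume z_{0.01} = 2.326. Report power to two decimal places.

power ≈ 0.74

For two equal groups, power = Φ(d·√(n/2) − z_{α}).
d·√(n/2) = 0.92 × √(21/2) = 0.92 × 3.240 = 2.981.
z_β = 2.981 − 2.326 = 0.655.
Power = Φ(0.655) = 0.744.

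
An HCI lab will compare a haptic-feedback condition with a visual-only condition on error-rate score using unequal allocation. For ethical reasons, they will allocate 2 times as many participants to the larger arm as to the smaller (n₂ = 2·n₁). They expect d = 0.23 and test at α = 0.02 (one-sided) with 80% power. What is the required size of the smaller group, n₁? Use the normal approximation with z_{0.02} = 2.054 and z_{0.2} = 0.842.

With allocation ratio k = n₂/n₁ = 2, Var(x̄₁−x̄₂) = σ²(1/n₁ + 1/(k·n₁)) = σ²·(k+1)/(k·n₁).
So n₁ = (1 + 1/k)·((z_{α} + z_β)/d)² = 1.500 × (2.896/0.23)².
n₁ = 1.500 × 158.54 = 237.8.
Round up: n₁ = 238, giving n₂ = 2 × 238 = 476.

n₁ = 238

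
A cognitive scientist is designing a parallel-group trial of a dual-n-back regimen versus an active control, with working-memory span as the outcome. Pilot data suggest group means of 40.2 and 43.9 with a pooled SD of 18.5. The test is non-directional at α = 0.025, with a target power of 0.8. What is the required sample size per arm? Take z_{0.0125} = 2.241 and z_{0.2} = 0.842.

Cohen's d = |M₁ − M₂| / SD_pooled = |40.2 − 43.9| / 18.5 = 3.7 / 18.5 = 0.200.
For two independent groups with equal n: n = 2·((z_{α/2} + z_β) / d)².
z_{α/2} + z_β = 2.241 + 0.842 = 3.083.
n = 2 × (3.083 / 0.200)² = 2 × 15.415² = 2 × 237.62 = 475.2.
Round up to the next whole participant.

n = 476 per group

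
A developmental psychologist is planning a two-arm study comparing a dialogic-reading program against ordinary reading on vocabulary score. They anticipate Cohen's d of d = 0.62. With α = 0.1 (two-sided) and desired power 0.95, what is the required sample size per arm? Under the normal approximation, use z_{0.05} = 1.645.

n = 57 per group

For two independent groups with equal n: n = 2·((z_{α/2} + z_β) / d)².
z_{α/2} + z_β = 1.645 + 1.645 = 3.290.
n = 2 × (3.290 / 0.62)² = 2 × 5.306² = 2 × 28.16 = 56.3.
Round up to the next whole participant.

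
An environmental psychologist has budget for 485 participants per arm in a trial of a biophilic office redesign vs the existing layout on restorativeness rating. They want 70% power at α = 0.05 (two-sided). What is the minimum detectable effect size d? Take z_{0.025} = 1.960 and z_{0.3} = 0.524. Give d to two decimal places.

For two independent groups of n = 485 each: d_min = (z_{α/2} + z_β)·√(2/n).
z-sum = 1.960 + 0.524 = 2.484.
d_min = 2.484 × √(2/485) = 2.484 × 0.0642 = 0.160.

d_min ≈ 0.16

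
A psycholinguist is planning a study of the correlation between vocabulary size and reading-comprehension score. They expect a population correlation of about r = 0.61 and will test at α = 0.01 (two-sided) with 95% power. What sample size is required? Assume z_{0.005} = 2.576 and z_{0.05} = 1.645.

n = 39

Fisher's z: C = ½·ln((1+r)/(1−r)) = ½·ln(4.1282) = 0.7089.
n = ((z_{α/2} + z_β)/C)² + 3.
(2.576 + 1.645) / 0.7089 = 4.221 / 0.7089 = 5.954.
n = 5.954² + 3 = 35.45 + 3 = 38.5.
Round up.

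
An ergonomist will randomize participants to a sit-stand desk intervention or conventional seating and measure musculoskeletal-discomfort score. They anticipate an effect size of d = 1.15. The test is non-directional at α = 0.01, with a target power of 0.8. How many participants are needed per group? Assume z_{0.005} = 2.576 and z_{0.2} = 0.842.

n = 18 per group

For two independent groups with equal n: n = 2·((z_{α/2} + z_β) / d)².
z_{α/2} + z_β = 2.576 + 0.842 = 3.418.
n = 2 × (3.418 / 1.15)² = 2 × 2.972² = 2 × 8.83 = 17.7.
Round up to the next whole participant.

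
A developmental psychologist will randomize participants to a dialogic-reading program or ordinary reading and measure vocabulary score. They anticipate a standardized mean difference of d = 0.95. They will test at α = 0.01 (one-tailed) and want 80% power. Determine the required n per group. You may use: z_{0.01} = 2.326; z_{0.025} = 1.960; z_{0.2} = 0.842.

n = 23 per group

For two independent groups with equal n: n = 2·((z_{α} + z_β) / d)².
z_{α} + z_β = 2.326 + 0.842 = 3.168.
n = 2 × (3.168 / 0.95)² = 2 × 3.335² = 2 × 11.12 = 22.2.
Round up to the next whole participant.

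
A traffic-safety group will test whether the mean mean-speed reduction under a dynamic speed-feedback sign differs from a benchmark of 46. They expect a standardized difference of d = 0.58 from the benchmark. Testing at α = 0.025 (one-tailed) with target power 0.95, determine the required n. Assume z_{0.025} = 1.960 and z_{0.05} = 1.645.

For a one-sample test: n = ((z_{α} + z_β) / d)².
z_{α} + z_β = 1.960 + 1.645 = 3.605.
n = (3.605 / 0.58)² = 6.216² = 38.63.
Round up.

n = 39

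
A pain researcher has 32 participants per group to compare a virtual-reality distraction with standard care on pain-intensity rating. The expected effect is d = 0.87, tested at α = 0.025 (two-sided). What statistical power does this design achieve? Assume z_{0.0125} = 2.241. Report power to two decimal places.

power ≈ 0.89

For two equal groups, power = Φ(d·√(n/2) − z_{α/2}).
d·√(n/2) = 0.87 × √(32/2) = 0.87 × 4.000 = 3.480.
z_β = 3.480 − 2.241 = 1.239.
Power = Φ(1.239) = 0.892.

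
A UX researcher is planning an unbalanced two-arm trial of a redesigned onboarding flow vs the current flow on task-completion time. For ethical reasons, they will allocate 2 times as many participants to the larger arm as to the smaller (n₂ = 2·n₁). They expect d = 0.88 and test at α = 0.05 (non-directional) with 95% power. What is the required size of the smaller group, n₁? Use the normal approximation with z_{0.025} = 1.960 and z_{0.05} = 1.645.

With allocation ratio k = n₂/n₁ = 2, Var(x̄₁−x̄₂) = σ²(1/n₁ + 1/(k·n₁)) = σ²·(k+1)/(k·n₁).
So n₁ = (1 + 1/k)·((z_{α/2} + z_β)/d)² = 1.500 × (3.605/0.88)².
n₁ = 1.500 × 16.78 = 25.2.
Round up: n₁ = 26, giving n₂ = 2 × 26 = 52.

n₁ = 26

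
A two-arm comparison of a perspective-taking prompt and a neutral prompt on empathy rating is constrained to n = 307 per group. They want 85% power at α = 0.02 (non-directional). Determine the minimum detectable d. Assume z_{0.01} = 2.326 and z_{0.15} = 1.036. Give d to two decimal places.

d_min ≈ 0.27

For two independent groups of n = 307 each: d_min = (z_{α/2} + z_β)·√(2/n).
z-sum = 2.326 + 1.036 = 3.362.
d_min = 3.362 × √(2/307) = 3.362 × 0.0807 = 0.271.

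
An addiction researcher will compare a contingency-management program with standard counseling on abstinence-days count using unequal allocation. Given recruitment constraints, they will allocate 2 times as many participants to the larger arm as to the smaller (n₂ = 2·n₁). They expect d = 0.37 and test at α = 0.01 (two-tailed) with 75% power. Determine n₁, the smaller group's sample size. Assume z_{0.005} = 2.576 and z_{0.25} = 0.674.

n₁ = 116

With allocation ratio k = n₂/n₁ = 2, Var(x̄₁−x̄₂) = σ²(1/n₁ + 1/(k·n₁)) = σ²·(k+1)/(k·n₁).
So n₁ = (1 + 1/k)·((z_{α/2} + z_β)/d)² = 1.500 × (3.250/0.37)².
n₁ = 1.500 × 77.15 = 115.7.
Round up: n₁ = 116, giving n₂ = 2 × 116 = 232.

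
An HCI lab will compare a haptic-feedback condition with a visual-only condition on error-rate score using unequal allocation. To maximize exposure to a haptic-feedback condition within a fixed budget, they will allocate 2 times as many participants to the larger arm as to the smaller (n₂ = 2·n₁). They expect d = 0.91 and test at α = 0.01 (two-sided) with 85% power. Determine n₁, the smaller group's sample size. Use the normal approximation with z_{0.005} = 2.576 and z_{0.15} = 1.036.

n₁ = 24

With allocation ratio k = n₂/n₁ = 2, Var(x̄₁−x̄₂) = σ²(1/n₁ + 1/(k·n₁)) = σ²·(k+1)/(k·n₁).
So n₁ = (1 + 1/k)·((z_{α/2} + z_β)/d)² = 1.500 × (3.612/0.91)².
n₁ = 1.500 × 15.75 = 23.6.
Round up: n₁ = 24, giving n₂ = 2 × 24 = 48.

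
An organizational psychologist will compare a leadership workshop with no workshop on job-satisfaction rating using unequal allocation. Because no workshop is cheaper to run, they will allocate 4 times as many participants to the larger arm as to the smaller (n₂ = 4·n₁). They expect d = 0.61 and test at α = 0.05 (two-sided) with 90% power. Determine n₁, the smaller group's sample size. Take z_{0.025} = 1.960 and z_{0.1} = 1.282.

With allocation ratio k = n₂/n₁ = 4, Var(x̄₁−x̄₂) = σ²(1/n₁ + 1/(k·n₁)) = σ²·(k+1)/(k·n₁).
So n₁ = (1 + 1/k)·((z_{α/2} + z_β)/d)² = 1.250 × (3.242/0.61)².
n₁ = 1.250 × 28.25 = 35.3.
Round up: n₁ = 36, giving n₂ = 4 × 36 = 144.

n₁ = 36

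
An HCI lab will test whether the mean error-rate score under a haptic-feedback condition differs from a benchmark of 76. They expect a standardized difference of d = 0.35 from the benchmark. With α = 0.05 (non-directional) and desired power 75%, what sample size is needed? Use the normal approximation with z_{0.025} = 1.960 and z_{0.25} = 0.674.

For a one-sample test: n = ((z_{α/2} + z_β) / d)².
z_{α/2} + z_β = 1.960 + 0.674 = 2.634.
n = (2.634 / 0.35)² = 7.526² = 56.64.
Round up.

n = 57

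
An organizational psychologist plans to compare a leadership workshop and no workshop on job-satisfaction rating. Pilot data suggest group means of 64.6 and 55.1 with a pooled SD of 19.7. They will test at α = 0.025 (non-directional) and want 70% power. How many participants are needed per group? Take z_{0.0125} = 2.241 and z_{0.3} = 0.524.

Cohen's d = |M₁ − M₂| / SD_pooled = |64.6 − 55.1| / 19.7 = 9.5 / 19.7 = 0.482.
For two independent groups with equal n: n = 2·((z_{α/2} + z_β) / d)².
z_{α/2} + z_β = 2.241 + 0.524 = 2.765.
n = 2 × (2.765 / 0.482)² = 2 × 5.737² = 2 × 32.91 = 65.8.
Round up to the next whole participant.

n = 66 per group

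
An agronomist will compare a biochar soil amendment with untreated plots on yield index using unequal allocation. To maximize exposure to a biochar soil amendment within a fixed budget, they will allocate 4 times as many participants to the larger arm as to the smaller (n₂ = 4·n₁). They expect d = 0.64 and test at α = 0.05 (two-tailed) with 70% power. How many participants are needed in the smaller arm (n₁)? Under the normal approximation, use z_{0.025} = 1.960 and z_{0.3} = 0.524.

n₁ = 19

With allocation ratio k = n₂/n₁ = 4, Var(x̄₁−x̄₂) = σ²(1/n₁ + 1/(k·n₁)) = σ²·(k+1)/(k·n₁).
So n₁ = (1 + 1/k)·((z_{α/2} + z_β)/d)² = 1.250 × (2.484/0.64)².
n₁ = 1.250 × 15.06 = 18.8.
Round up: n₁ = 19, giving n₂ = 4 × 19 = 76.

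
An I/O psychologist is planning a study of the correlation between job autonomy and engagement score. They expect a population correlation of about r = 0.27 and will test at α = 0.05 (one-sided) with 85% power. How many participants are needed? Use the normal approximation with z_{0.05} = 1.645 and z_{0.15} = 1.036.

n = 97

Fisher's z: C = ½·ln((1+r)/(1−r)) = ½·ln(1.7397) = 0.2769.
n = ((z_{α} + z_β)/C)² + 3.
(1.645 + 1.036) / 0.2769 = 2.681 / 0.2769 = 9.682.
n = 9.682² + 3 = 93.74 + 3 = 96.7.
Round up.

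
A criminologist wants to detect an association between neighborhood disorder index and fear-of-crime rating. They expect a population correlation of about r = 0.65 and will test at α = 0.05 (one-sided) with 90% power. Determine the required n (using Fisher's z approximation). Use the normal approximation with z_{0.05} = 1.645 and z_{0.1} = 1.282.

Fisher's z: C = ½·ln((1+r)/(1−r)) = ½·ln(4.7143) = 0.7753.
n = ((z_{α} + z_β)/C)² + 3.
(1.645 + 1.282) / 0.7753 = 2.927 / 0.7753 = 3.775.
n = 3.775² + 3 = 14.25 + 3 = 17.3.
Round up.

n = 18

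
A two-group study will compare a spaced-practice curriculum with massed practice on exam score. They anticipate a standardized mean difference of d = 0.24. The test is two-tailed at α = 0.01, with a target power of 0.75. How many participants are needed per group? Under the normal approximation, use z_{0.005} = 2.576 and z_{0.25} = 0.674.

For two independent groups with equal n: n = 2·((z_{α/2} + z_β) / d)².
z_{α/2} + z_β = 2.576 + 0.674 = 3.250.
n = 2 × (3.250 / 0.24)² = 2 × 13.542² = 2 × 183.38 = 366.8.
Round up to the next whole participant.

n = 367 per group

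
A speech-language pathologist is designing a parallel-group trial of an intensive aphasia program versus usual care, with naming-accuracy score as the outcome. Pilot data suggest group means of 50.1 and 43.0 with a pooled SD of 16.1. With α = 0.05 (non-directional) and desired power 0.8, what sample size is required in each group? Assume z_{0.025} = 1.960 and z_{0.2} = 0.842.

Cohen's d = |M₁ − M₂| / SD_pooled = |50.1 − 43.0| / 16.1 = 7.1 / 16.1 = 0.441.
For two independent groups with equal n: n = 2·((z_{α/2} + z_β) / d)².
z_{α/2} + z_β = 1.960 + 0.842 = 2.802.
n = 2 × (2.802 / 0.441)² = 2 × 6.354² = 2 × 40.37 = 80.7.
Round up to the next whole participant.

n = 81 per group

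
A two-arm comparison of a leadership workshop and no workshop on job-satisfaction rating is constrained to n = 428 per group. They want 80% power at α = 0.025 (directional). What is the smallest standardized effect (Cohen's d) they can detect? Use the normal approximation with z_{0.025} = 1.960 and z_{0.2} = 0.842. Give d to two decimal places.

d_min ≈ 0.19

For two independent groups of n = 428 each: d_min = (z_{α} + z_β)·√(2/n).
z-sum = 1.960 + 0.842 = 2.802.
d_min = 2.802 × √(2/428) = 2.802 × 0.0684 = 0.192.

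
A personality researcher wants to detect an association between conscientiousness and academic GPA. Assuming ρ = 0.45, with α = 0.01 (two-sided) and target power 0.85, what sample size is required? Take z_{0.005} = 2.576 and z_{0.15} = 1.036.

Fisher's z: C = ½·ln((1+r)/(1−r)) = ½·ln(2.6364) = 0.4847.
n = ((z_{α/2} + z_β)/C)² + 3.
(2.576 + 1.036) / 0.4847 = 3.612 / 0.4847 = 7.452.
n = 7.452² + 3 = 55.53 + 3 = 58.5.
Round up.

n = 59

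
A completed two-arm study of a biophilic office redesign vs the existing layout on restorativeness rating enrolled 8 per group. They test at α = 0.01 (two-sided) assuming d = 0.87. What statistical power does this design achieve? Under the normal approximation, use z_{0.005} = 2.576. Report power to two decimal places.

For two equal groups, power = Φ(d·√(n/2) − z_{α/2}).
d·√(n/2) = 0.87 × √(8/2) = 0.87 × 2.000 = 1.740.
z_β = 1.740 − 2.576 = -0.836.
Power = Φ(-0.836) = 0.202.

power ≈ 0.20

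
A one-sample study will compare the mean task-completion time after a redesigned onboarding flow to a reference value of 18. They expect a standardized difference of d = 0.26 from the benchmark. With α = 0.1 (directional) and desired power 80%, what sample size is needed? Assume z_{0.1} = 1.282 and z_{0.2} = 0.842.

For a one-sample test: n = ((z_{α} + z_β) / d)².
z_{α} + z_β = 1.282 + 0.842 = 2.124.
n = (2.124 / 0.26)² = 8.169² = 66.74.
Round up.

n = 67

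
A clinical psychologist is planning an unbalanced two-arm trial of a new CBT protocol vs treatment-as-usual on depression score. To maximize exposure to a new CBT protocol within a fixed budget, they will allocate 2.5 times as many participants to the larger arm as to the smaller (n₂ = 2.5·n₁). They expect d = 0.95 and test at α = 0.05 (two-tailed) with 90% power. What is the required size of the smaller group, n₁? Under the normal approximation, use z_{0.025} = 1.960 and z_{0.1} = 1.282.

With allocation ratio k = n₂/n₁ = 2.5, Var(x̄₁−x̄₂) = σ²(1/n₁ + 1/(k·n₁)) = σ²·(k+1)/(k·n₁).
So n₁ = (1 + 1/k)·((z_{α/2} + z_β)/d)² = 1.400 × (3.242/0.95)².
n₁ = 1.400 × 11.65 = 16.3.
Round up: n₁ = 17, giving n₂ = ⌈2.5 × 17⌉ = ⌈42.5⌉ = 43.

n₁ = 17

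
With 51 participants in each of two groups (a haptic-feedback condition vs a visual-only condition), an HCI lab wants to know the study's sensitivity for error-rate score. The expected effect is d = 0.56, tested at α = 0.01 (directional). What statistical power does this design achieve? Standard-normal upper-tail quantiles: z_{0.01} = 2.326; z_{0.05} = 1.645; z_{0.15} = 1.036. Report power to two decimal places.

power ≈ 0.69

For two equal groups, power = Φ(d·√(n/2) − z_{α}).
d·√(n/2) = 0.56 × √(51/2) = 0.56 × 5.050 = 2.828.
z_β = 2.828 − 2.326 = 0.502.
Power = Φ(0.502) = 0.692.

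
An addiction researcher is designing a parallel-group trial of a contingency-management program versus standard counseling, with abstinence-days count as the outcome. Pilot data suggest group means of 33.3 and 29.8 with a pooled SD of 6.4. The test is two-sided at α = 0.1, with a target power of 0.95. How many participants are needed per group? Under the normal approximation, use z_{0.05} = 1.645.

n = 73 per group

Cohen's d = |M₁ − M₂| / SD_pooled = |33.3 − 29.8| / 6.4 = 3.5 / 6.4 = 0.547.
For two independent groups with equal n: n = 2·((z_{α/2} + z_β) / d)².
z_{α/2} + z_β = 1.645 + 1.645 = 3.290.
n = 2 × (3.290 / 0.547)² = 2 × 6.015² = 2 × 36.18 = 72.4.
Round up to the next whole participant.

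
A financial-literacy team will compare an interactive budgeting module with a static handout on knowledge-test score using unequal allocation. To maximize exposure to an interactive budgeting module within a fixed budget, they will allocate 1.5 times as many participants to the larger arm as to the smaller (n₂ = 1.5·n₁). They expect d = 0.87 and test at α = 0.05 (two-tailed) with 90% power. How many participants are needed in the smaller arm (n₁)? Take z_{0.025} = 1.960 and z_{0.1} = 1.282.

With allocation ratio k = n₂/n₁ = 1.5, Var(x̄₁−x̄₂) = σ²(1/n₁ + 1/(k·n₁)) = σ²·(k+1)/(k·n₁).
So n₁ = (1 + 1/k)·((z_{α/2} + z_β)/d)² = 1.667 × (3.242/0.87)².
n₁ = 1.667 × 13.89 = 23.1.
Round up: n₁ = 24, giving n₂ = 1.5 × 24 = 36.

n₁ = 24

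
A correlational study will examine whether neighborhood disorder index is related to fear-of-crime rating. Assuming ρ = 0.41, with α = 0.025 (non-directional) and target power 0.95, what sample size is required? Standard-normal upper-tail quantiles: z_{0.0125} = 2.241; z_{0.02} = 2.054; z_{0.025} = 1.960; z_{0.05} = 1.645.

n = 83

Fisher's z: C = ½·ln((1+r)/(1−r)) = ½·ln(2.3898) = 0.4356.
n = ((z_{α/2} + z_β)/C)² + 3.
(2.241 + 1.645) / 0.4356 = 3.886 / 0.4356 = 8.921.
n = 8.921² + 3 = 79.58 + 3 = 82.6.
Round up.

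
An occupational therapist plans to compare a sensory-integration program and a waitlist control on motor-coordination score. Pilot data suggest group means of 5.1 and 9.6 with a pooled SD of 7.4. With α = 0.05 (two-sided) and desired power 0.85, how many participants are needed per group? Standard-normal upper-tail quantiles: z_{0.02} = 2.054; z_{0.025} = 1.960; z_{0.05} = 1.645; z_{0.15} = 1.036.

n = 49 per group

Cohen's d = |M₁ − M₂| / SD_pooled = |5.1 − 9.6| / 7.4 = 4.5 / 7.4 = 0.608.
For two independent groups with equal n: n = 2·((z_{α/2} + z_β) / d)².
z_{α/2} + z_β = 1.960 + 1.036 = 2.996.
n = 2 × (2.996 / 0.608)² = 2 × 4.928² = 2 × 24.28 = 48.6.
Round up to the next whole participant.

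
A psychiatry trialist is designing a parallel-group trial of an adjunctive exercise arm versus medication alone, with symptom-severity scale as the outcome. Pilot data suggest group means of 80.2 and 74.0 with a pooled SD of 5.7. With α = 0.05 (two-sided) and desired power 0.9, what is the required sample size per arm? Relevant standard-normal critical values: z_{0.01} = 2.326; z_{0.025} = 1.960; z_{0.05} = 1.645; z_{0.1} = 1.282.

Cohen's d = |M₁ − M₂| / SD_pooled = |80.2 − 74.0| / 5.7 = 6.2 / 5.7 = 1.088.
For two independent groups with equal n: n = 2·((z_{α/2} + z_β) / d)².
z_{α/2} + z_β = 1.960 + 1.282 = 3.242.
n = 2 × (3.242 / 1.088)² = 2 × 2.980² = 2 × 8.88 = 17.8.
Round up to the next whole participant.

n = 18 per group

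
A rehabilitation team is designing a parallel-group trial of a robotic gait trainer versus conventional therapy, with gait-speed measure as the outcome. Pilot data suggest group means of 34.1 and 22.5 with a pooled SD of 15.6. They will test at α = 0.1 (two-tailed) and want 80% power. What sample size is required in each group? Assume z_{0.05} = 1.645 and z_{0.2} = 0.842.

n = 23 per group

Cohen's d = |M₁ − M₂| / SD_pooled = |34.1 − 22.5| / 15.6 = 11.6 / 15.6 = 0.744.
For two independent groups with equal n: n = 2·((z_{α/2} + z_β) / d)².
z_{α/2} + z_β = 1.645 + 0.842 = 2.487.
n = 2 × (2.487 / 0.744)² = 2 × 3.343² = 2 × 11.17 = 22.3.
Round up to the next whole participant.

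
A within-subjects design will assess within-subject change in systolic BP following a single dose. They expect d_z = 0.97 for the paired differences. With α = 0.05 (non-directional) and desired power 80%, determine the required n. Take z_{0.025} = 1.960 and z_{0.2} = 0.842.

For a paired (one-sample on differences) test: n = ((z_{α/2} + z_β) / d)².
z_{α/2} + z_β = 1.960 + 0.842 = 2.802.
n = (2.802 / 0.97)² = 2.889² = 8.34.
Round up.

n = 9 pairs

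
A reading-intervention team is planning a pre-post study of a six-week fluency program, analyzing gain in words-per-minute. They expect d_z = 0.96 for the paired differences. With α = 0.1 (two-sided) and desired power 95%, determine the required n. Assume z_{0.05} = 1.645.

n = 12 pairs

For a paired (one-sample on differences) test: n = ((z_{α/2} + z_β) / d)².
z_{α/2} + z_β = 1.645 + 1.645 = 3.290.
n = (3.290 / 0.96)² = 3.427² = 11.74.
Round up.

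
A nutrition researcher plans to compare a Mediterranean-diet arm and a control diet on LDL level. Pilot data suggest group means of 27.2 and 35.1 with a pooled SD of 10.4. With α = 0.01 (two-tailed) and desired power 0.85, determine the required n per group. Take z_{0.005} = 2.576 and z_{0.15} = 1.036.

Cohen's d = |M₁ − M₂| / SD_pooled = |27.2 − 35.1| / 10.4 = 7.9 / 10.4 = 0.760.
For two independent groups with equal n: n = 2·((z_{α/2} + z_β) / d)².
z_{α/2} + z_β = 2.576 + 1.036 = 3.612.
n = 2 × (3.612 / 0.760)² = 2 × 4.753² = 2 × 22.59 = 45.2.
Round up to the next whole participant.

n = 46 per group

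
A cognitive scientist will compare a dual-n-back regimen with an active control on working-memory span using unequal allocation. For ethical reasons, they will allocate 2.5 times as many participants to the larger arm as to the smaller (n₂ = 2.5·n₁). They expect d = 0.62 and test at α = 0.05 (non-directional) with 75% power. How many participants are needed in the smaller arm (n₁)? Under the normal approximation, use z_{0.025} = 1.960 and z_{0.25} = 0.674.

With allocation ratio k = n₂/n₁ = 2.5, Var(x̄₁−x̄₂) = σ²(1/n₁ + 1/(k·n₁)) = σ²·(k+1)/(k·n₁).
So n₁ = (1 + 1/k)·((z_{α/2} + z_β)/d)² = 1.400 × (2.634/0.62)².
n₁ = 1.400 × 18.05 = 25.3.
Round up: n₁ = 26, giving n₂ = 2.5 × 26 = 65.

n₁ = 26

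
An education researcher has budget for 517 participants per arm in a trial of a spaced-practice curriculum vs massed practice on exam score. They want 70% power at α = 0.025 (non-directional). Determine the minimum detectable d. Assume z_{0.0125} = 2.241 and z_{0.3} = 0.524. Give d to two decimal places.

For two independent groups of n = 517 each: d_min = (z_{α/2} + z_β)·√(2/n).
z-sum = 2.241 + 0.524 = 2.765.
d_min = 2.765 × √(2/517) = 2.765 × 0.0622 = 0.172.

d_min ≈ 0.17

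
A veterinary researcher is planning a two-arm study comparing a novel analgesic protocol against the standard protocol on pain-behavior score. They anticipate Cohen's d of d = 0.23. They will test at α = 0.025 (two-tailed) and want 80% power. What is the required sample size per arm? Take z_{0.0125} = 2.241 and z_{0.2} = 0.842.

For two independent groups with equal n: n = 2·((z_{α/2} + z_β) / d)².
z_{α/2} + z_β = 2.241 + 0.842 = 3.083.
n = 2 × (3.083 / 0.23)² = 2 × 13.404² = 2 × 179.68 = 359.4.
Round up to the next whole participant.

n = 360 per group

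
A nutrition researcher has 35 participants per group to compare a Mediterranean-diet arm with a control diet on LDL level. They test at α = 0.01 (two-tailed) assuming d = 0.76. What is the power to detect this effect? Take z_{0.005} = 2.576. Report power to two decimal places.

For two equal groups, power = Φ(d·√(n/2) − z_{α/2}).
d·√(n/2) = 0.76 × √(35/2) = 0.76 × 4.183 = 3.179.
z_β = 3.179 − 2.576 = 0.603.
Power = Φ(0.603) = 0.727.

power ≈ 0.73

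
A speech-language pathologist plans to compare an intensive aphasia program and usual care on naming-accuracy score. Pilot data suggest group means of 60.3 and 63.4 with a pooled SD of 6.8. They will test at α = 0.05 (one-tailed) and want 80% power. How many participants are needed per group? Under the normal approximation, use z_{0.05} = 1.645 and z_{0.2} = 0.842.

n = 60 per group

Cohen's d = |M₁ − M₂| / SD_pooled = |60.3 − 63.4| / 6.8 = 3.1 / 6.8 = 0.456.
For two independent groups with equal n: n = 2·((z_{α} + z_β) / d)².
z_{α} + z_β = 1.645 + 0.842 = 2.487.
n = 2 × (2.487 / 0.456)² = 2 × 5.454² = 2 × 29.75 = 59.5.
Round up to the next whole participant.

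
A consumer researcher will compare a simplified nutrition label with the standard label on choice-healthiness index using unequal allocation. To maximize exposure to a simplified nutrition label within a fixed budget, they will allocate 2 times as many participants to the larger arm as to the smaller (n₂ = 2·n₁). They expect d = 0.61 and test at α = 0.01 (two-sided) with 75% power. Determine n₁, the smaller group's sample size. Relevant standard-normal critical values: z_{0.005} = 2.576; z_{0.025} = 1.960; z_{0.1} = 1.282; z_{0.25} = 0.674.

n₁ = 43

With allocation ratio k = n₂/n₁ = 2, Var(x̄₁−x̄₂) = σ²(1/n₁ + 1/(k·n₁)) = σ²·(k+1)/(k·n₁).
So n₁ = (1 + 1/k)·((z_{α/2} + z_β)/d)² = 1.500 × (3.250/0.61)².
n₁ = 1.500 × 28.39 = 42.6.
Round up: n₁ = 43, giving n₂ = 2 × 43 = 86.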